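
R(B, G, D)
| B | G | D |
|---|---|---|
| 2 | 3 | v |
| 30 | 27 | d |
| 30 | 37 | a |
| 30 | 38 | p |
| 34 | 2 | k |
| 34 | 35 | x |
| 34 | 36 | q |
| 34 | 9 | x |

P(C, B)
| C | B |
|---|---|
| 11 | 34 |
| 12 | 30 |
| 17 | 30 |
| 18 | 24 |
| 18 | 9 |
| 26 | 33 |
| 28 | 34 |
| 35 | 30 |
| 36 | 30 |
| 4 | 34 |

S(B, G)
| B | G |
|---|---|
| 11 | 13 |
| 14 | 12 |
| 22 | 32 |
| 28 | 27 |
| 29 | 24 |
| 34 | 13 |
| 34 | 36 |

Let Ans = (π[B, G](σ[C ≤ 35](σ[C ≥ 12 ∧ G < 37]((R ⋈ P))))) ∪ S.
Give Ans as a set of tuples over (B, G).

Natural join on B: {(30, 27, d, 12), (30, 27, d, 17), (30, 27, d, 35), (30, 27, d, 36), (30, 37, a, 12), (30, 37, a, 17), (30, 37, a, 35), (30, 37, a, 36), (30, 38, p, 12), (30, 38, p, 17), (30, 38, p, 35), (30, 38, p, 36), (34, 2, k, 11), (34, 2, k, 28), (34, 2, k, 4), (34, 35, x, 11), (34, 35, x, 28), (34, 35, x, 4), (34, 36, q, 11), (34, 36, q, 28), (34, 36, q, 4), (34, 9, x, 11), (34, 9, x, 28), (34, 9, x, 4)}
Apply σ_{C ≥ 12 ∧ G < 37}; surviving tuples: {(30, 27, d, 12), (30, 27, d, 17), (30, 27, d, 35), (30, 27, d, 36), (34, 2, k, 28), (34, 35, x, 28), (34, 36, q, 28), (34, 9, x, 28)}
Apply σ_{C ≤ 35}; surviving tuples: {(30, 27, d, 12), (30, 27, d, 17), (30, 27, d, 35), (34, 2, k, 28), (34, 35, x, 28), (34, 36, q, 28), (34, 9, x, 28)}
π_{B, G} gives {(30, 27), (34, 2), (34, 35), (34, 36), (34, 9)} (2 duplicate(s) eliminated).
Taking the union: {(11, 13), (14, 12), (22, 32), (28, 27), (29, 24), (30, 27), (34, 13), (34, 2), (34, 35), (34, 36), (34, 9)}

{(11, 13), (14, 12), (22, 32), (28, 27), (29, 24), (30, 27), (34, 13), (34, 2), (34, 35), (34, 36), (34, 9)}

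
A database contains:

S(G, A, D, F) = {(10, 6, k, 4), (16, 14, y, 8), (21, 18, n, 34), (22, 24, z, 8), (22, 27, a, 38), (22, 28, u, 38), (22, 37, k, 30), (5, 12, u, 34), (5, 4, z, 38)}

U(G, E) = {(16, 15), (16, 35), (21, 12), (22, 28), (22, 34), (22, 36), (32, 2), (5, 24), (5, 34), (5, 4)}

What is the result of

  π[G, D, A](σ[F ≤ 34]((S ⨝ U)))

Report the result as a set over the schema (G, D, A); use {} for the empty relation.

{(16, y, 14), (21, n, 18), (22, k, 37), (22, z, 24), (5, u, 12)}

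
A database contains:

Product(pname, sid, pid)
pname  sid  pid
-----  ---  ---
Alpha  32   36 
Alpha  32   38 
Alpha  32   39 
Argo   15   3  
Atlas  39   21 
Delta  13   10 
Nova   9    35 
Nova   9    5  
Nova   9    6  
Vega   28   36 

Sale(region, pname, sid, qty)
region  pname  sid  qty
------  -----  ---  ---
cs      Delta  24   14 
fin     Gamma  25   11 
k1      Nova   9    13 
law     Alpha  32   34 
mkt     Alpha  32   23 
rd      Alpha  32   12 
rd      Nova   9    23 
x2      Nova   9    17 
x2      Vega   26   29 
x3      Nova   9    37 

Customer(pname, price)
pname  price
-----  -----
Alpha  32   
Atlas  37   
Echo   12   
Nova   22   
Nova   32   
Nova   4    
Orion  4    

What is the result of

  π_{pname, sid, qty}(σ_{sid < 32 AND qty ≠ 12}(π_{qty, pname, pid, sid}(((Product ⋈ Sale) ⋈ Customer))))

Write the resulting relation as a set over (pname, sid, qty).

Natural join on pname, sid: {(Alpha, 32, 36, law, 34), (Alpha, 32, 36, mkt, 23), (Alpha, 32, 36, rd, 12), (Alpha, 32, 38, law, 34), (Alpha, 32, 38, mkt, 23), (Alpha, 32, 38, rd, 12), (Alpha, 32, 39, law, 34), (Alpha, 32, 39, mkt, 23), (Alpha, 32, 39, rd, 12), (Nova, 9, 35, k1, 13), (Nova, 9, 35, rd, 23), (Nova, 9, 35, x2, 17), (Nova, 9, 35, x3, 37), (Nova, 9, 5, k1, 13), (Nova, 9, 5, rd, 23), (Nova, 9, 5, x2, 17), (Nova, 9, 5, x3, 37), (Nova, 9, 6, k1, 13), (Nova, 9, 6, rd, 23), (Nova, 9, 6, x2, 17), (Nova, 9, 6, x3, 37)}
Natural join on pname: {(Alpha, 32, 36, law, 34, 32), (Alpha, 32, 36, mkt, 23, 32), (Alpha, 32, 36, rd, 12, 32), (Alpha, 32, 38, law, 34, 32), (Alpha, 32, 38, mkt, 23, 32), (Alpha, 32, 38, rd, 12, 32), (Alpha, 32, 39, law, 34, 32), (Alpha, 32, 39, mkt, 23, 32), (Alpha, 32, 39, rd, 12, 32), (Nova, 9, 35, k1, 13, 22), (Nova, 9, 35, k1, 13, 32), (Nova, 9, 35, k1, 13, 4), (Nova, 9, 35, rd, 23, 22), (Nova, 9, 35, rd, 23, 32), (Nova, 9, 35, rd, 23, 4), (Nova, 9, 35, x2, 17, 22), (Nova, 9, 35, x2, 17, 32), (Nova, 9, 35, x2, 17, 4), (Nova, 9, 35, x3, 37, 22), (Nova, 9, 35, x3, 37, 32), (Nova, 9, 35, x3, 37, 4), (Nova, 9, 5, k1, 13, 22), (Nova, 9, 5, k1, 13, 32), (Nova, 9, 5, k1, 13, 4), (Nova, 9, 5, rd, 23, 22), (Nova, 9, 5, rd, 23, 32), (Nova, 9, 5, rd, 23, 4), (Nova, 9, 5, x2, 17, 22), (Nova, 9, 5, x2, 17, 32), (Nova, 9, 5, x2, 17, 4), (Nova, 9, 5, x3, 37, 22), (Nova, 9, 5, x3, 37, 32), (Nova, 9, 5, x3, 37, 4), (Nova, 9, 6, k1, 13, 22), (Nova, 9, 6, k1, 13, 32), (Nova, 9, 6, k1, 13, 4), (Nova, 9, 6, rd, 23, 22), (Nova, 9, 6, rd, 23, 32), (Nova, 9, 6, rd, 23, 4), (Nova, 9, 6, x2, 17, 22), (Nova, 9, 6, x2, 17, 32), (Nova, 9, 6, x2, 17, 4), (Nova, 9, 6, x3, 37, 22), (Nova, 9, 6, x3, 37, 32), (Nova, 9, 6, x3, 37, 4)}
Keep only column(s) qty, pname, pid, sid (24 duplicate(s) eliminated): {(12, Alpha, 36, 32), (12, Alpha, 38, 32), (12, Alpha, 39, 32), (13, Nova, 35, 9), (13, Nova, 5, 9), (13, Nova, 6, 9), (17, Nova, 35, 9), (17, Nova, 5, 9), (17, Nova, 6, 9), (23, Alpha, 36, 32), (23, Alpha, 38, 32), (23, Alpha, 39, 32), (23, Nova, 35, 9), (23, Nova, 5, 9), (23, Nova, 6, 9), (34, Alpha, 36, 32), (34, Alpha, 38, 32), (34, Alpha, 39, 32), (37, Nova, 35, 9), (37, Nova, 5, 9), (37, Nova, 6, 9)}
σ[sid < 32 AND qty ≠ 12]: keep tuples satisfying sid < 32 AND qty ≠ 12 → {(13, Nova, 35, 9), (13, Nova, 5, 9), (13, Nova, 6, 9), (17, Nova, 35, 9), (17, Nova, 5, 9), (17, Nova, 6, 9), (23, Nova, 35, 9), (23, Nova, 5, 9), (23, Nova, 6, 9), (37, Nova, 35, 9), (37, Nova, 5, 9), (37, Nova, 6, 9)}
Keep only column(s) pname, sid, qty (8 duplicate(s) eliminated): {(Nova, 9, 13), (Nova, 9, 17), (Nova, 9, 23), (Nova, 9, 37)}

{(Nova, 9, 13), (Nova, 9, 17), (Nova, 9, 23), (Nova, 9, 37)}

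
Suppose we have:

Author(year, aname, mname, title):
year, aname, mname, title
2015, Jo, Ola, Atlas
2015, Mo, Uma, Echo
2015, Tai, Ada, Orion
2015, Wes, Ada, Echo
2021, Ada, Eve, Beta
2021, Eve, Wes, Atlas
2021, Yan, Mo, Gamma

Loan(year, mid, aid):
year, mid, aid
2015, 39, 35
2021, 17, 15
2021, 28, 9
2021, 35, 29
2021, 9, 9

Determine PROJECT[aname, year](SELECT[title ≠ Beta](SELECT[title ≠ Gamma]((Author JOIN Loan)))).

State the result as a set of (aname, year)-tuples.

{(Eve, 2021), (Jo, 2015), (Mo, 2015), (Tai, 2015), (Wes, 2015)}

Joining Author and Loan on year yields {(2015, Jo, Ola, Atlas, 39, 35), (2015, Mo, Uma, Echo, 39, 35), (2015, Tai, Ada, Orion, 39, 35), (2015, Wes, Ada, Echo, 39, 35), (2021, Ada, Eve, Beta, 17, 15), (2021, Ada, Eve, Beta, 28, 9), (2021, Ada, Eve, Beta, 35, 29), (2021, Ada, Eve, Beta, 9, 9), (2021, Eve, Wes, Atlas, 17, 15), (2021, Eve, Wes, Atlas, 28, 9), (2021, Eve, Wes, Atlas, 35, 29), (2021, Eve, Wes, Atlas, 9, 9), (2021, Yan, Mo, Gamma, 17, 15), (2021, Yan, Mo, Gamma, 28, 9), (2021, Yan, Mo, Gamma, 35, 29), (2021, Yan, Mo, Gamma, 9, 9)}.
Selection title ≠ Gamma: {(2015, Jo, Ola, Atlas, 39, 35), (2015, Mo, Uma, Echo, 39, 35), (2015, Tai, Ada, Orion, 39, 35), (2015, Wes, Ada, Echo, 39, 35), (2021, Ada, Eve, Beta, 17, 15), (2021, Ada, Eve, Beta, 28, 9), (2021, Ada, Eve, Beta, 35, 29), (2021, Ada, Eve, Beta, 9, 9), (2021, Eve, Wes, Atlas, 17, 15), (2021, Eve, Wes, Atlas, 28, 9), (2021, Eve, Wes, Atlas, 35, 29), (2021, Eve, Wes, Atlas, 9, 9)}
Selection title ≠ Beta: {(2015, Jo, Ola, Atlas, 39, 35), (2015, Mo, Uma, Echo, 39, 35), (2015, Tai, Ada, Orion, 39, 35), (2015, Wes, Ada, Echo, 39, 35), (2021, Eve, Wes, Atlas, 17, 15), (2021, Eve, Wes, Atlas, 28, 9), (2021, Eve, Wes, Atlas, 35, 29), (2021, Eve, Wes, Atlas, 9, 9)}
π_{aname, year} gives {(Eve, 2021), (Jo, 2015), (Mo, 2015), (Tai, 2015), (Wes, 2015)} (3 duplicate(s) eliminated).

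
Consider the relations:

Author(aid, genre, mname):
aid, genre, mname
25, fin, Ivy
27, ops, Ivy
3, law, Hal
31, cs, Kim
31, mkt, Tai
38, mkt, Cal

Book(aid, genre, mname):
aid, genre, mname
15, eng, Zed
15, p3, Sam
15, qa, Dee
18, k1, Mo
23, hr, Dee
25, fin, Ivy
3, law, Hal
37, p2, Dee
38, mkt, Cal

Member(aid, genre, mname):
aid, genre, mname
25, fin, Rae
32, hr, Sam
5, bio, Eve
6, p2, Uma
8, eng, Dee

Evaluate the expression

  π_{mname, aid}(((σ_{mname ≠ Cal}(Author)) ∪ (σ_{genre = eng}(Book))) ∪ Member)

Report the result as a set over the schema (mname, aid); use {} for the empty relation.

{(Dee, 8), (Eve, 5), (Hal, 3), (Ivy, 25), (Ivy, 27), (Kim, 31), (Rae, 25), (Sam, 32), (Tai, 31), (Uma, 6), (Zed, 15)}

Selection mname ≠ Cal: {(25, fin, Ivy), (27, ops, Ivy), (3, law, Hal), (31, cs, Kim), (31, mkt, Tai)}
Selection genre = eng: {(15, eng, Zed)}
Set union of the two operands is {(15, eng, Zed), (25, fin, Ivy), (27, ops, Ivy), (3, law, Hal), (31, cs, Kim), (31, mkt, Tai)}.
Set union of the two operands is {(15, eng, Zed), (25, fin, Ivy), (25, fin, Rae), (27, ops, Ivy), (3, law, Hal), (31, cs, Kim), (31, mkt, Tai), (32, hr, Sam), (5, bio, Eve), (6, p2, Uma), (8, eng, Dee)}.
Projecting to mname, aid: {(Dee, 8), (Eve, 5), (Hal, 3), (Ivy, 25), (Ivy, 27), (Kim, 31), (Rae, 25), (Sam, 32), (Tai, 31), (Uma, 6), (Zed, 15)}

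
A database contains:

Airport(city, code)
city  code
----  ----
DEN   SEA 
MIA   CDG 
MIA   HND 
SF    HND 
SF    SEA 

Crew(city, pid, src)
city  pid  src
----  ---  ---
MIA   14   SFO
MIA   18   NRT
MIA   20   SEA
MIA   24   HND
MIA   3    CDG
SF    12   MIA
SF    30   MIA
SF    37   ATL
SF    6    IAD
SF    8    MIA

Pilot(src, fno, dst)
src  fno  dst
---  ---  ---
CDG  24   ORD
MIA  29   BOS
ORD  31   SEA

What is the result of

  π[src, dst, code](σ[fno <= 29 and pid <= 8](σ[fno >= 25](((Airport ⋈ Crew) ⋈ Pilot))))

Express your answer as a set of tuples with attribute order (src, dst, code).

Joining Airport and Crew on city yields {(MIA, CDG, 14, SFO), (MIA, CDG, 18, NRT), (MIA, CDG, 20, SEA), (MIA, CDG, 24, HND), (MIA, CDG, 3, CDG), (MIA, HND, 14, SFO), (MIA, HND, 18, NRT), (MIA, HND, 20, SEA), (MIA, HND, 24, HND), (MIA, HND, 3, CDG), (SF, HND, 12, MIA), (SF, HND, 30, MIA), (SF, HND, 37, ATL), (SF, HND, 6, IAD), (SF, HND, 8, MIA), (SF, SEA, 12, MIA), (SF, SEA, 30, MIA), (SF, SEA, 37, ATL), (SF, SEA, 6, IAD), (SF, SEA, 8, MIA)}.
Joining (Airport ⋈ Crew) and Pilot on src yields {(MIA, CDG, 3, CDG, 24, ORD), (MIA, HND, 3, CDG, 24, ORD), (SF, HND, 12, MIA, 29, BOS), (SF, HND, 30, MIA, 29, BOS), (SF, HND, 8, MIA, 29, BOS), (SF, SEA, 12, MIA, 29, BOS), (SF, SEA, 30, MIA, 29, BOS), (SF, SEA, 8, MIA, 29, BOS)}.
Apply σ_{fno >= 25}; surviving tuples: {(SF, HND, 12, MIA, 29, BOS), (SF, HND, 30, MIA, 29, BOS), (SF, HND, 8, MIA, 29, BOS), (SF, SEA, 12, MIA, 29, BOS), (SF, SEA, 30, MIA, 29, BOS), (SF, SEA, 8, MIA, 29, BOS)}
Apply σ_{fno <= 29 and pid <= 8}; surviving tuples: {(SF, HND, 8, MIA, 29, BOS), (SF, SEA, 8, MIA, 29, BOS)}
π_{src, dst, code} gives {(MIA, BOS, HND), (MIA, BOS, SEA)}.

{(MIA, BOS, HND), (MIA, BOS, SEA)}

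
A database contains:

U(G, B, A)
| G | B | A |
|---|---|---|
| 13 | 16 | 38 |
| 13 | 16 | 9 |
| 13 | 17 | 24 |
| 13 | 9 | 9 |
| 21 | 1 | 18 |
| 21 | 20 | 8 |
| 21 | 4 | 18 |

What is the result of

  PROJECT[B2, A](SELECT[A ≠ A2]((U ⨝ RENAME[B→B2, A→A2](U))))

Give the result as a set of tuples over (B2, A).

ρ[B→B2, A→A2]: schema becomes (G, B2, A2); tuples unchanged.
Joining U and RENAME[B→B2, A→A2](U) on G yields {(13, 16, 38, 16, 38), (13, 16, 38, 16, 9), (13, 16, 38, 17, 24), (13, 16, 38, 9, 9), (13, 16, 9, 16, 38), (13, 16, 9, 16, 9), (13, 16, 9, 17, 24), (13, 16, 9, 9, 9), (13, 17, 24, 16, 38), (13, 17, 24, 16, 9), (13, 17, 24, 17, 24), (13, 17, 24, 9, 9), (13, 9, 9, 16, 38), (13, 9, 9, 16, 9), (13, 9, 9, 17, 24), (13, 9, 9, 9, 9), (21, 1, 18, 1, 18), (21, 1, 18, 20, 8), (21, 1, 18, 4, 18), (21, 20, 8, 1, 18), (21, 20, 8, 20, 8), (21, 20, 8, 4, 18), (21, 4, 18, 1, 18), (21, 4, 18, 20, 8), (21, 4, 18, 4, 18)}.
Selection A ≠ A2: {(13, 16, 38, 16, 9), (13, 16, 38, 17, 24), (13, 16, 38, 9, 9), (13, 16, 9, 16, 38), (13, 16, 9, 17, 24), (13, 17, 24, 16, 38), (13, 17, 24, 16, 9), (13, 17, 24, 9, 9), (13, 9, 9, 16, 38), (13, 9, 9, 17, 24), (21, 1, 18, 20, 8), (21, 20, 8, 1, 18), (21, 20, 8, 4, 18), (21, 4, 18, 20, 8)}
π_{B2, A} gives {(1, 8), (16, 24), (16, 38), (16, 9), (17, 38), (17, 9), (20, 18), (4, 8), (9, 24), (9, 38)} (4 duplicate(s) eliminated).

{(1, 8), (16, 24), (16, 38), (16, 9), (17, 38), (17, 9), (20, 18), (4, 8), (9, 24), (9, 38)}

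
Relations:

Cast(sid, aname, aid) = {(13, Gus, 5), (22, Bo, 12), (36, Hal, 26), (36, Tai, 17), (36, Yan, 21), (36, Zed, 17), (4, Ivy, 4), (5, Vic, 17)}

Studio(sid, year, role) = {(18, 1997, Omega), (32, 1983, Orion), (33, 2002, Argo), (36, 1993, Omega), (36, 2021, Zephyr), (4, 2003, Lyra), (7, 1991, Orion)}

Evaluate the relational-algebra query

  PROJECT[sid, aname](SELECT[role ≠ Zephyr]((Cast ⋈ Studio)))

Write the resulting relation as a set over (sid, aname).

Natural join on sid: {(36, Hal, 26, 1993, Omega), (36, Hal, 26, 2021, Zephyr), (36, Tai, 17, 1993, Omega), (36, Tai, 17, 2021, Zephyr), (36, Yan, 21, 1993, Omega), (36, Yan, 21, 2021, Zephyr), (36, Zed, 17, 1993, Omega), (36, Zed, 17, 2021, Zephyr), (4, Ivy, 4, 2003, Lyra)}
σ[role ≠ Zephyr]: keep tuples satisfying role ≠ Zephyr → {(36, Hal, 26, 1993, Omega), (36, Tai, 17, 1993, Omega), (36, Yan, 21, 1993, Omega), (36, Zed, 17, 1993, Omega), (4, Ivy, 4, 2003, Lyra)}
Keep only column(s) sid, aname: {(36, Hal), (36, Tai), (36, Yan), (36, Zed), (4, Ivy)}

{(36, Hal), (36, Tai), (36, Yan), (36, Zed), (4, Ivy)}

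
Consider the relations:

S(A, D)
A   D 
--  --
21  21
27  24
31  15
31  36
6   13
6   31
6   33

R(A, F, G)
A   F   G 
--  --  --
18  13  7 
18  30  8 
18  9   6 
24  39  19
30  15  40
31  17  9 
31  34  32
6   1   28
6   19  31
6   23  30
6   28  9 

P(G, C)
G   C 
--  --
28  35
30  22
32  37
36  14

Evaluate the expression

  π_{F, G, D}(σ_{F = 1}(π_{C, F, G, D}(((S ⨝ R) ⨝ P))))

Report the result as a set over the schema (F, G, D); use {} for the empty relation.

{(1, 28, 13), (1, 28, 31), (1, 28, 33)}

Natural join on A: {(31, 15, 17, 9), (31, 15, 34, 32), (31, 36, 17, 9), (31, 36, 34, 32), (6, 13, 1, 28), (6, 13, 19, 31), (6, 13, 23, 30), (6, 13, 28, 9), (6, 31, 1, 28), (6, 31, 19, 31), (6, 31, 23, 30), (6, 31, 28, 9), (6, 33, 1, 28), (6, 33, 19, 31), (6, 33, 23, 30), (6, 33, 28, 9)}
Natural join on G: {(31, 15, 34, 32, 37), (31, 36, 34, 32, 37), (6, 13, 1, 28, 35), (6, 13, 23, 30, 22), (6, 31, 1, 28, 35), (6, 31, 23, 30, 22), (6, 33, 1, 28, 35), (6, 33, 23, 30, 22)}
π_{C, F, G, D} gives {(22, 23, 30, 13), (22, 23, 30, 31), (22, 23, 30, 33), (35, 1, 28, 13), (35, 1, 28, 31), (35, 1, 28, 33), (37, 34, 32, 15), (37, 34, 32, 36)}.
Filtering on F = 1 leaves {(35, 1, 28, 13), (35, 1, 28, 31), (35, 1, 28, 33)}.
π_{F, G, D} gives {(1, 28, 13), (1, 28, 31), (1, 28, 33)}.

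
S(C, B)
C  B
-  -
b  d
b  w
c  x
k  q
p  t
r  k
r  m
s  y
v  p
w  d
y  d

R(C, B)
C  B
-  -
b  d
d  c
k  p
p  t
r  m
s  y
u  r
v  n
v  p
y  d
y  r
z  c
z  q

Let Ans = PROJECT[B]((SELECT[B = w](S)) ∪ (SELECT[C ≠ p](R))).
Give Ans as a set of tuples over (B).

{c, d, m, n, p, q, r, w, y}

Apply σ_{B = w}; surviving tuples: {(b, w)}
Apply σ_{C ≠ p}; surviving tuples: {(b, d), (d, c), (k, p), (r, m), (s, y), (u, r), (v, n), (v, p), (y, d), (y, r), (z, c), (z, q)}
Union: {(b, w)} with {(b, d), (d, c), (k, p), (r, m), (s, y), (u, r), (v, n), (v, p), (y, d), (y, r), (z, c), (z, q)} → {(b, d), (b, w), (d, c), (k, p), (r, m), (s, y), (u, r), (v, n), (v, p), (y, d), (y, r), (z, c), (z, q)}
π_{B} gives {c, d, m, n, p, q, r, w, y} (4 duplicate(s) eliminated).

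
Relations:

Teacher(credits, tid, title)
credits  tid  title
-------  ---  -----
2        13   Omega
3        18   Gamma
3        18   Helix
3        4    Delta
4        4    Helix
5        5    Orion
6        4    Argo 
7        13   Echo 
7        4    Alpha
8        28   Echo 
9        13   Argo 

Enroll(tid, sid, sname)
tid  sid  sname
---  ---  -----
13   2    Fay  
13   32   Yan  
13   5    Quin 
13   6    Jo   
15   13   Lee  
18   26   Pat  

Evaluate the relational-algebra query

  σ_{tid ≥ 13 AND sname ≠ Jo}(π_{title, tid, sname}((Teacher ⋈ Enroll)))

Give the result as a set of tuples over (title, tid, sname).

Natural join on tid: {(2, 13, Omega, 2, Fay), (2, 13, Omega, 32, Yan), (2, 13, Omega, 5, Quin), (2, 13, Omega, 6, Jo), (3, 18, Gamma, 26, Pat), (3, 18, Helix, 26, Pat), (7, 13, Echo, 2, Fay), (7, 13, Echo, 32, Yan), (7, 13, Echo, 5, Quin), (7, 13, Echo, 6, Jo), (9, 13, Argo, 2, Fay), (9, 13, Argo, 32, Yan), (9, 13, Argo, 5, Quin), (9, 13, Argo, 6, Jo)}
π[title, tid, sname]: project onto (title, tid, sname) → {(Argo, 13, Fay), (Argo, 13, Jo), (Argo, 13, Quin), (Argo, 13, Yan), (Echo, 13, Fay), (Echo, 13, Jo), (Echo, 13, Quin), (Echo, 13, Yan), (Gamma, 18, Pat), (Helix, 18, Pat), (Omega, 13, Fay), (Omega, 13, Jo), (Omega, 13, Quin), (Omega, 13, Yan)}
σ[tid ≥ 13 AND sname ≠ Jo]: keep tuples satisfying tid ≥ 13 AND sname ≠ Jo → {(Argo, 13, Fay), (Argo, 13, Quin), (Argo, 13, Yan), (Echo, 13, Fay), (Echo, 13, Quin), (Echo, 13, Yan), (Gamma, 18, Pat), (Helix, 18, Pat), (Omega, 13, Fay), (Omega, 13, Quin), (Omega, 13, Yan)}

{(Argo, 13, Fay), (Argo, 13, Quin), (Argo, 13, Yan), (Echo, 13, Fay), (Echo, 13, Quin), (Echo, 13, Yan), (Gamma, 18, Pat), (Helix, 18, Pat), (Omega, 13, Fay), (Omega, 13, Quin), (Omega, 13, Yan)}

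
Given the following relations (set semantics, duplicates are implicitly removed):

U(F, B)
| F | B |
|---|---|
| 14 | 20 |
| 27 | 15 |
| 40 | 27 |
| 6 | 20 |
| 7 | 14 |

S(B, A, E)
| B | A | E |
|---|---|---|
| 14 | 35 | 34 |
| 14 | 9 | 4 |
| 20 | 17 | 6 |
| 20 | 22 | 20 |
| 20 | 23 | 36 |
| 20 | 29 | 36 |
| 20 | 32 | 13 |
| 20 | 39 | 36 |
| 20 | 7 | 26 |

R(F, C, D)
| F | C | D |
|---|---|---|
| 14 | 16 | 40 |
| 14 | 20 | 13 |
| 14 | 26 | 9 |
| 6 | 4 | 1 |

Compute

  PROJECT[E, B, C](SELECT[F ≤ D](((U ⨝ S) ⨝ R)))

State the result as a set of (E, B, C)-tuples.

{(13, 20, 16), (20, 20, 16), (26, 20, 16), (36, 20, 16), (6, 20, 16)}

Joining U and S on B yields {(14, 20, 17, 6), (14, 20, 22, 20), (14, 20, 23, 36), (14, 20, 29, 36), (14, 20, 32, 13), (14, 20, 39, 36), (14, 20, 7, 26), (6, 20, 17, 6), (6, 20, 22, 20), (6, 20, 23, 36), (6, 20, 29, 36), (6, 20, 32, 13), (6, 20, 39, 36), (6, 20, 7, 26), (7, 14, 35, 34), (7, 14, 9, 4)}.
Joining (U ⨝ S) and R on F yields {(14, 20, 17, 6, 16, 40), (14, 20, 17, 6, 20, 13), (14, 20, 17, 6, 26, 9), (14, 20, 22, 20, 16, 40), (14, 20, 22, 20, 20, 13), (14, 20, 22, 20, 26, 9), (14, 20, 23, 36, 16, 40), (14, 20, 23, 36, 20, 13), (14, 20, 23, 36, 26, 9), (14, 20, 29, 36, 16, 40), (14, 20, 29, 36, 20, 13), (14, 20, 29, 36, 26, 9), (14, 20, 32, 13, 16, 40), (14, 20, 32, 13, 20, 13), (14, 20, 32, 13, 26, 9), (14, 20, 39, 36, 16, 40), (14, 20, 39, 36, 20, 13), (14, 20, 39, 36, 26, 9), (14, 20, 7, 26, 16, 40), (14, 20, 7, 26, 20, 13), (14, 20, 7, 26, 26, 9), (6, 20, 17, 6, 4, 1), (6, 20, 22, 20, 4, 1), (6, 20, 23, 36, 4, 1), (6, 20, 29, 36, 4, 1), (6, 20, 32, 13, 4, 1), (6, 20, 39, 36, 4, 1), (6, 20, 7, 26, 4, 1)}.
Selection F ≤ D: {(14, 20, 17, 6, 16, 40), (14, 20, 22, 20, 16, 40), (14, 20, 23, 36, 16, 40), (14, 20, 29, 36, 16, 40), (14, 20, 32, 13, 16, 40), (14, 20, 39, 36, 16, 40), (14, 20, 7, 26, 16, 40)}
π[E, B, C]: project onto (E, B, C) (2 duplicate(s) eliminated) → {(13, 20, 16), (20, 20, 16), (26, 20, 16), (36, 20, 16), (6, 20, 16)}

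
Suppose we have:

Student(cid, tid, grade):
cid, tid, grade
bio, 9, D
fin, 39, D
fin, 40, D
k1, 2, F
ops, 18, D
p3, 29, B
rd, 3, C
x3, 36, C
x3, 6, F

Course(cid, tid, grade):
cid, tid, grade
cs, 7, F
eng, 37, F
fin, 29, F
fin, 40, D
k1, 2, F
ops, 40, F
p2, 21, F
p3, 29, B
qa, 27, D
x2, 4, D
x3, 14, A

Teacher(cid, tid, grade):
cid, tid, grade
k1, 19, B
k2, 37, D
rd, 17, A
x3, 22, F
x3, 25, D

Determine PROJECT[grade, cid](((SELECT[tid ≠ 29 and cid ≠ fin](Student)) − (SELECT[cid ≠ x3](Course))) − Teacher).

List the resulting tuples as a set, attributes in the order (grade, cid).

Apply σ_{tid ≠ 29 and cid ≠ fin}; surviving tuples: {(bio, 9, D), (k1, 2, F), (ops, 18, D), (rd, 3, C), (x3, 36, C), (x3, 6, F)}
Apply σ_{cid ≠ x3}; surviving tuples: {(cs, 7, F), (eng, 37, F), (fin, 29, F), (fin, 40, D), (k1, 2, F), (ops, 40, F), (p2, 21, F), (p3, 29, B), (qa, 27, D), (x2, 4, D)}
Set difference of the two operands is {(bio, 9, D), (ops, 18, D), (rd, 3, C), (x3, 36, C), (x3, 6, F)}.
Set difference of the two operands is {(bio, 9, D), (ops, 18, D), (rd, 3, C), (x3, 36, C), (x3, 6, F)}.
Projecting to grade, cid: {(C, rd), (C, x3), (D, bio), (D, ops), (F, x3)}

{(C, rd), (C, x3), (D, bio), (D, ops), (F, x3)}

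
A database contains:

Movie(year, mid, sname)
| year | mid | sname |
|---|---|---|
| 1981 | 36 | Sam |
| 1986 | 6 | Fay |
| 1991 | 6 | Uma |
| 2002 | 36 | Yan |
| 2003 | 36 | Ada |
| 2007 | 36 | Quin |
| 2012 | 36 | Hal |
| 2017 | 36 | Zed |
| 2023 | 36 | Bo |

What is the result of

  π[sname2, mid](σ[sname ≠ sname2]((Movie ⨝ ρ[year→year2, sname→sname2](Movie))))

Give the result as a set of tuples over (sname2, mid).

{(Ada, 36), (Bo, 36), (Fay, 6), (Hal, 36), (Quin, 36), (Sam, 36), (Uma, 6), (Yan, 36), (Zed, 36)}

ρ[year→year2, sname→sname2]: schema becomes (year2, mid, sname2); tuples unchanged.
Natural join on mid: {(1981, 36, Sam, 1981, Sam), (1981, 36, Sam, 2002, Yan), (1981, 36, Sam, 2003, Ada), (1981, 36, Sam, 2007, Quin), (1981, 36, Sam, 2012, Hal), (1981, 36, Sam, 2017, Zed), (1981, 36, Sam, 2023, Bo), (1986, 6, Fay, 1986, Fay), (1986, 6, Fay, 1991, Uma), (1991, 6, Uma, 1986, Fay), (1991, 6, Uma, 1991, Uma), (2002, 36, Yan, 1981, Sam), (2002, 36, Yan, 2002, Yan), (2002, 36, Yan, 2003, Ada), (2002, 36, Yan, 2007, Quin), (2002, 36, Yan, 2012, Hal), (2002, 36, Yan, 2017, Zed), (2002, 36, Yan, 2023, Bo), (2003, 36, Ada, 1981, Sam), (2003, 36, Ada, 2002, Yan), (2003, 36, Ada, 2003, Ada), (2003, 36, Ada, 2007, Quin), (2003, 36, Ada, 2012, Hal), (2003, 36, Ada, 2017, Zed), (2003, 36, Ada, 2023, Bo), (2007, 36, Quin, 1981, Sam), (2007, 36, Quin, 2002, Yan), (2007, 36, Quin, 2003, Ada), (2007, 36, Quin, 2007, Quin), (2007, 36, Quin, 2012, Hal), (2007, 36, Quin, 2017, Zed), (2007, 36, Quin, 2023, Bo), (2012, 36, Hal, 1981, Sam), (2012, 36, Hal, 2002, Yan), (2012, 36, Hal, 2003, Ada), (2012, 36, Hal, 2007, Quin), (2012, 36, Hal, 2012, Hal), (2012, 36, Hal, 2017, Zed), (2012, 36, Hal, 2023, Bo), (2017, 36, Zed, 1981, Sam), (2017, 36, Zed, 2002, Yan), (2017, 36, Zed, 2003, Ada), (2017, 36, Zed, 2007, Quin), (2017, 36, Zed, 2012, Hal), (2017, 36, Zed, 2017, Zed), (2017, 36, Zed, 2023, Bo), (2023, 36, Bo, 1981, Sam), (2023, 36, Bo, 2002, Yan), (2023, 36, Bo, 2003, Ada), (2023, 36, Bo, 2007, Quin), (2023, 36, Bo, 2012, Hal), (2023, 36, Bo, 2017, Zed), (2023, 36, Bo, 2023, Bo)}
Selection sname ≠ sname2: {(1981, 36, Sam, 2002, Yan), (1981, 36, Sam, 2003, Ada), (1981, 36, Sam, 2007, Quin), (1981, 36, Sam, 2012, Hal), (1981, 36, Sam, 2017, Zed), (1981, 36, Sam, 2023, Bo), (1986, 6, Fay, 1991, Uma), (1991, 6, Uma, 1986, Fay), (2002, 36, Yan, 1981, Sam), (2002, 36, Yan, 2003, Ada), (2002, 36, Yan, 2007, Quin), (2002, 36, Yan, 2012, Hal), (2002, 36, Yan, 2017, Zed), (2002, 36, Yan, 2023, Bo), (2003, 36, Ada, 1981, Sam), (2003, 36, Ada, 2002, Yan), (2003, 36, Ada, 2007, Quin), (2003, 36, Ada, 2012, Hal), (2003, 36, Ada, 2017, Zed), (2003, 36, Ada, 2023, Bo), (2007, 36, Quin, 1981, Sam), (2007, 36, Quin, 2002, Yan), (2007, 36, Quin, 2003, Ada), (2007, 36, Quin, 2012, Hal), (2007, 36, Quin, 2017, Zed), (2007, 36, Quin, 2023, Bo), (2012, 36, Hal, 1981, Sam), (2012, 36, Hal, 2002, Yan), (2012, 36, Hal, 2003, Ada), (2012, 36, Hal, 2007, Quin), (2012, 36, Hal, 2017, Zed), (2012, 36, Hal, 2023, Bo), (2017, 36, Zed, 1981, Sam), (2017, 36, Zed, 2002, Yan), (2017, 36, Zed, 2003, Ada), (2017, 36, Zed, 2007, Quin), (2017, 36, Zed, 2012, Hal), (2017, 36, Zed, 2023, Bo), (2023, 36, Bo, 1981, Sam), (2023, 36, Bo, 2002, Yan), (2023, 36, Bo, 2003, Ada), (2023, 36, Bo, 2007, Quin), (2023, 36, Bo, 2012, Hal), (2023, 36, Bo, 2017, Zed)}
Projecting to sname2, mid (35 duplicate(s) eliminated): {(Ada, 36), (Bo, 36), (Fay, 6), (Hal, 36), (Quin, 36), (Sam, 36), (Uma, 6), (Yan, 36), (Zed, 36)}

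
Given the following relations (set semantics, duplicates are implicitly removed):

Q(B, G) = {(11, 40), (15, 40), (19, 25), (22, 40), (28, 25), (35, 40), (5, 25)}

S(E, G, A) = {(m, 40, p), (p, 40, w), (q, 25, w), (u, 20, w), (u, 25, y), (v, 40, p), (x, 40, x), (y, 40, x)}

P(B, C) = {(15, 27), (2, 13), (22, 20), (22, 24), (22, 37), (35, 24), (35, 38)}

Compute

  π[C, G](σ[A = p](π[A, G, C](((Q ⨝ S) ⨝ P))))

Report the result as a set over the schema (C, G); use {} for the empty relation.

Natural join on G: {(11, 40, m, p), (11, 40, p, w), (11, 40, v, p), (11, 40, x, x), (11, 40, y, x), (15, 40, m, p), (15, 40, p, w), (15, 40, v, p), (15, 40, x, x), (15, 40, y, x), (19, 25, q, w), (19, 25, u, y), (22, 40, m, p), (22, 40, p, w), (22, 40, v, p), (22, 40, x, x), (22, 40, y, x), (28, 25, q, w), (28, 25, u, y), (35, 40, m, p), (35, 40, p, w), (35, 40, v, p), (35, 40, x, x), (35, 40, y, x), (5, 25, q, w), (5, 25, u, y)}
Natural join on B: {(15, 40, m, p, 27), (15, 40, p, w, 27), (15, 40, v, p, 27), (15, 40, x, x, 27), (15, 40, y, x, 27), (22, 40, m, p, 20), (22, 40, m, p, 24), (22, 40, m, p, 37), (22, 40, p, w, 20), (22, 40, p, w, 24), (22, 40, p, w, 37), (22, 40, v, p, 20), (22, 40, v, p, 24), (22, 40, v, p, 37), (22, 40, x, x, 20), (22, 40, x, x, 24), (22, 40, x, x, 37), (22, 40, y, x, 20), (22, 40, y, x, 24), (22, 40, y, x, 37), (35, 40, m, p, 24), (35, 40, m, p, 38), (35, 40, p, w, 24), (35, 40, p, w, 38), (35, 40, v, p, 24), (35, 40, v, p, 38), (35, 40, x, x, 24), (35, 40, x, x, 38), (35, 40, y, x, 24), (35, 40, y, x, 38)}
π[A, G, C]: project onto (A, G, C) (15 duplicate(s) eliminated) → {(p, 40, 20), (p, 40, 24), (p, 40, 27), (p, 40, 37), (p, 40, 38), (w, 40, 20), (w, 40, 24), (w, 40, 27), (w, 40, 37), (w, 40, 38), (x, 40, 20), (x, 40, 24), (x, 40, 27), (x, 40, 37), (x, 40, 38)}
σ[A = p]: keep tuples satisfying A = p → {(p, 40, 20), (p, 40, 24), (p, 40, 27), (p, 40, 37), (p, 40, 38)}
π[C, G]: project onto (C, G) → {(20, 40), (24, 40), (27, 40), (37, 40), (38, 40)}

{(20, 40), (24, 40), (27, 40), (37, 40), (38, 40)}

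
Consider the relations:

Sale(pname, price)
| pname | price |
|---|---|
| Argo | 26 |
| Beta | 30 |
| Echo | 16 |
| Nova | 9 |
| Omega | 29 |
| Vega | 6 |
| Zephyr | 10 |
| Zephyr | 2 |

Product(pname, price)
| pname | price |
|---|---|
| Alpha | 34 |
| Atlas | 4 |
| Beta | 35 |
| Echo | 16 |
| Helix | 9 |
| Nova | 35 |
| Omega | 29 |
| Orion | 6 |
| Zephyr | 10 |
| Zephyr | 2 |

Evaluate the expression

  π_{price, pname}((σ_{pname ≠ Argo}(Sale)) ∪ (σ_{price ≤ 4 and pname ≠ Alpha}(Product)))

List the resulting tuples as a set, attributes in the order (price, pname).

{(10, Zephyr), (16, Echo), (2, Zephyr), (29, Omega), (30, Beta), (4, Atlas), (6, Vega), (9, Nova)}

σ[pname ≠ Argo]: keep tuples satisfying pname ≠ Argo → {(Beta, 30), (Echo, 16), (Nova, 9), (Omega, 29), (Vega, 6), (Zephyr, 10), (Zephyr, 2)}
σ[price ≤ 4 and pname ≠ Alpha]: keep tuples satisfying price ≤ 4 and pname ≠ Alpha → {(Atlas, 4), (Zephyr, 2)}
Taking the union: {(Atlas, 4), (Beta, 30), (Echo, 16), (Nova, 9), (Omega, 29), (Vega, 6), (Zephyr, 10), (Zephyr, 2)}
π[price, pname]: project onto (price, pname) → {(10, Zephyr), (16, Echo), (2, Zephyr), (29, Omega), (30, Beta), (4, Atlas), (6, Vega), (9, Nova)}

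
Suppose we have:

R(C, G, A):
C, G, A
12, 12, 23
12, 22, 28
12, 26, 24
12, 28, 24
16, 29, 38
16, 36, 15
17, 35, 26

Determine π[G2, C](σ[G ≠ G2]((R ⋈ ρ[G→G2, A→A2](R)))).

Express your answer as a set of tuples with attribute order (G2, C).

{(12, 12), (22, 12), (26, 12), (28, 12), (29, 16), (36, 16)}

ρ[G→G2, A→A2]: schema becomes (C, G2, A2); tuples unchanged.
R ⋈ ρ[G→G2, A→A2](R) (natural join on C): {(12, 12, 23, 12, 23), (12, 12, 23, 22, 28), (12, 12, 23, 26, 24), (12, 12, 23, 28, 24), (12, 22, 28, 12, 23), (12, 22, 28, 22, 28), (12, 22, 28, 26, 24), (12, 22, 28, 28, 24), (12, 26, 24, 12, 23), (12, 26, 24, 22, 28), (12, 26, 24, 26, 24), (12, 26, 24, 28, 24), (12, 28, 24, 12, 23), (12, 28, 24, 22, 28), (12, 28, 24, 26, 24), (12, 28, 24, 28, 24), (16, 29, 38, 29, 38), (16, 29, 38, 36, 15), (16, 36, 15, 29, 38), (16, 36, 15, 36, 15), (17, 35, 26, 35, 26)}
Selection G ≠ G2: {(12, 12, 23, 22, 28), (12, 12, 23, 26, 24), (12, 12, 23, 28, 24), (12, 22, 28, 12, 23), (12, 22, 28, 26, 24), (12, 22, 28, 28, 24), (12, 26, 24, 12, 23), (12, 26, 24, 22, 28), (12, 26, 24, 28, 24), (12, 28, 24, 12, 23), (12, 28, 24, 22, 28), (12, 28, 24, 26, 24), (16, 29, 38, 36, 15), (16, 36, 15, 29, 38)}
π_{G2, C} gives {(12, 12), (22, 12), (26, 12), (28, 12), (29, 16), (36, 16)} (8 duplicate(s) eliminated).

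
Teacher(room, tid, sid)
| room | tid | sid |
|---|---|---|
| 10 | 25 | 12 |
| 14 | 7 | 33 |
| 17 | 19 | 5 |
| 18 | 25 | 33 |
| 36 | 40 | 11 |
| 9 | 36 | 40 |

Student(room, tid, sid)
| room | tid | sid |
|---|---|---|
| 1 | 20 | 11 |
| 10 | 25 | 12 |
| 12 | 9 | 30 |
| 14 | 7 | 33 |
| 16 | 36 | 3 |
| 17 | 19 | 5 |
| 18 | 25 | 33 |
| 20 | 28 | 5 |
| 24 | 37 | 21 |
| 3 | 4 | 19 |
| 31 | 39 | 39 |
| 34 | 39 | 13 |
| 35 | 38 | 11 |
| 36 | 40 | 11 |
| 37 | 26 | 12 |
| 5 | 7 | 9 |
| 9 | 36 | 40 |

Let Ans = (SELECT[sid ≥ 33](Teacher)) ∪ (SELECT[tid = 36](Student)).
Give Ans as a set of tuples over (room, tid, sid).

Selection sid ≥ 33: {(14, 7, 33), (18, 25, 33), (9, 36, 40)}
Selection tid = 36: {(16, 36, 3), (9, 36, 40)}
Union: {(14, 7, 33), (18, 25, 33), (9, 36, 40)} with {(16, 36, 3), (9, 36, 40)} → {(14, 7, 33), (16, 36, 3), (18, 25, 33), (9, 36, 40)}

{(14, 7, 33), (16, 36, 3), (18, 25, 33), (9, 36, 40)}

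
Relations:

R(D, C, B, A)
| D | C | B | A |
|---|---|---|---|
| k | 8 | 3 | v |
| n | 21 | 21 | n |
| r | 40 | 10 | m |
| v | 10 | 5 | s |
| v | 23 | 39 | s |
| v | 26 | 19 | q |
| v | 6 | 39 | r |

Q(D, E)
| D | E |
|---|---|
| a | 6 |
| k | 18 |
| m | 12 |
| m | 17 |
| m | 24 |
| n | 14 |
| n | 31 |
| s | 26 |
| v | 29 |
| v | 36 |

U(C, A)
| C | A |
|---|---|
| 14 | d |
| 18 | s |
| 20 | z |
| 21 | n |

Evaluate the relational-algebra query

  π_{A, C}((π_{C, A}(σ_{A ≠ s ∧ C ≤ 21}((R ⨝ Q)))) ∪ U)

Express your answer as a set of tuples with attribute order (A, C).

Natural join on D: {(k, 8, 3, v, 18), (n, 21, 21, n, 14), (n, 21, 21, n, 31), (v, 10, 5, s, 29), (v, 10, 5, s, 36), (v, 23, 39, s, 29), (v, 23, 39, s, 36), (v, 26, 19, q, 29), (v, 26, 19, q, 36), (v, 6, 39, r, 29), (v, 6, 39, r, 36)}
Selection A ≠ s ∧ C ≤ 21: {(k, 8, 3, v, 18), (n, 21, 21, n, 14), (n, 21, 21, n, 31), (v, 6, 39, r, 29), (v, 6, 39, r, 36)}
π[C, A]: project onto (C, A) (2 duplicate(s) eliminated) → {(21, n), (6, r), (8, v)}
Union: {(21, n), (6, r), (8, v)} with {(14, d), (18, s), (20, z), (21, n)} → {(14, d), (18, s), (20, z), (21, n), (6, r), (8, v)}
π[A, C]: project onto (A, C) → {(d, 14), (n, 21), (r, 6), (s, 18), (v, 8), (z, 20)}

{(d, 14), (n, 21), (r, 6), (s, 18), (v, 8), (z, 20)}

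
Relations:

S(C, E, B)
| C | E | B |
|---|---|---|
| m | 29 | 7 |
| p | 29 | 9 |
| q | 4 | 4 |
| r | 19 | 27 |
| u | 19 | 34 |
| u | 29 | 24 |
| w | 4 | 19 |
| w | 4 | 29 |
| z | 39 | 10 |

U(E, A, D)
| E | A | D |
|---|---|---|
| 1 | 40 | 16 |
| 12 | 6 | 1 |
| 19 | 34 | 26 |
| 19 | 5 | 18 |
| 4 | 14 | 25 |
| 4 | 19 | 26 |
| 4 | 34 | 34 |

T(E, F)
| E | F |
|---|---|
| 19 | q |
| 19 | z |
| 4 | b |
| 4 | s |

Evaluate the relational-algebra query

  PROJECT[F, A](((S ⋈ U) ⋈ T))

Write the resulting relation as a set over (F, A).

Joining S and U on E yields {(q, 4, 4, 14, 25), (q, 4, 4, 19, 26), (q, 4, 4, 34, 34), (r, 19, 27, 34, 26), (r, 19, 27, 5, 18), (u, 19, 34, 34, 26), (u, 19, 34, 5, 18), (w, 4, 19, 14, 25), (w, 4, 19, 19, 26), (w, 4, 19, 34, 34), (w, 4, 29, 14, 25), (w, 4, 29, 19, 26), (w, 4, 29, 34, 34)}.
Joining (S ⋈ U) and T on E yields {(q, 4, 4, 14, 25, b), (q, 4, 4, 14, 25, s), (q, 4, 4, 19, 26, b), (q, 4, 4, 19, 26, s), (q, 4, 4, 34, 34, b), (q, 4, 4, 34, 34, s), (r, 19, 27, 34, 26, q), (r, 19, 27, 34, 26, z), (r, 19, 27, 5, 18, q), (r, 19, 27, 5, 18, z), (u, 19, 34, 34, 26, q), (u, 19, 34, 34, 26, z), (u, 19, 34, 5, 18, q), (u, 19, 34, 5, 18, z), (w, 4, 19, 14, 25, b), (w, 4, 19, 14, 25, s), (w, 4, 19, 19, 26, b), (w, 4, 19, 19, 26, s), (w, 4, 19, 34, 34, b), (w, 4, 19, 34, 34, s), (w, 4, 29, 14, 25, b), (w, 4, 29, 14, 25, s), (w, 4, 29, 19, 26, b), (w, 4, 29, 19, 26, s), (w, 4, 29, 34, 34, b), (w, 4, 29, 34, 34, s)}.
π_{F, A} gives {(b, 14), (b, 19), (b, 34), (q, 34), (q, 5), (s, 14), (s, 19), (s, 34), (z, 34), (z, 5)} (16 duplicate(s) eliminated).

{(b, 14), (b, 19), (b, 34), (q, 34), (q, 5), (s, 14), (s, 19), (s, 34), (z, 34), (z, 5)}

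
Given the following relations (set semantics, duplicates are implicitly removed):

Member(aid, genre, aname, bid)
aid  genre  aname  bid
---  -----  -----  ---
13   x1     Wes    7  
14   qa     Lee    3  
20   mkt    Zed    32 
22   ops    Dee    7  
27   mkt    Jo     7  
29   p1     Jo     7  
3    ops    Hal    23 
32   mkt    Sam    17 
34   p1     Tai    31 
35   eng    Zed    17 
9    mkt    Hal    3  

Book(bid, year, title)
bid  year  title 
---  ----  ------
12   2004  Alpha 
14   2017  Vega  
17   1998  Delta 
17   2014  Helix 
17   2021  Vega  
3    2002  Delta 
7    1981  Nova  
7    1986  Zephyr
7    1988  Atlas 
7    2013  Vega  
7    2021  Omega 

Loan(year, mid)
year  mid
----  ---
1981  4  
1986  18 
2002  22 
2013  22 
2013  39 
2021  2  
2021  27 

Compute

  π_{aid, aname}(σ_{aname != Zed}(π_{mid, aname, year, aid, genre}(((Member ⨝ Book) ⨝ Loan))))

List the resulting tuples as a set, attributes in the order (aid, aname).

Natural join on bid: {(13, x1, Wes, 7, 1981, Nova), (13, x1, Wes, 7, 1986, Zephyr), (13, x1, Wes, 7, 1988, Atlas), (13, x1, Wes, 7, 2013, Vega), (13, x1, Wes, 7, 2021, Omega), (14, qa, Lee, 3, 2002, Delta), (22, ops, Dee, 7, 1981, Nova), (22, ops, Dee, 7, 1986, Zephyr), (22, ops, Dee, 7, 1988, Atlas), (22, ops, Dee, 7, 2013, Vega), (22, ops, Dee, 7, 2021, Omega), (27, mkt, Jo, 7, 1981, Nova), (27, mkt, Jo, 7, 1986, Zephyr), (27, mkt, Jo, 7, 1988, Atlas), (27, mkt, Jo, 7, 2013, Vega), (27, mkt, Jo, 7, 2021, Omega), (29, p1, Jo, 7, 1981, Nova), (29, p1, Jo, 7, 1986, Zephyr), (29, p1, Jo, 7, 1988, Atlas), (29, p1, Jo, 7, 2013, Vega), (29, p1, Jo, 7, 2021, Omega), (32, mkt, Sam, 17, 1998, Delta), (32, mkt, Sam, 17, 2014, Helix), (32, mkt, Sam, 17, 2021, Vega), (35, eng, Zed, 17, 1998, Delta), (35, eng, Zed, 17, 2014, Helix), (35, eng, Zed, 17, 2021, Vega), (9, mkt, Hal, 3, 2002, Delta)}
Natural join on year: {(13, x1, Wes, 7, 1981, Nova, 4), (13, x1, Wes, 7, 1986, Zephyr, 18), (13, x1, Wes, 7, 2013, Vega, 22), (13, x1, Wes, 7, 2013, Vega, 39), (13, x1, Wes, 7, 2021, Omega, 2), (13, x1, Wes, 7, 2021, Omega, 27), (14, qa, Lee, 3, 2002, Delta, 22), (22, ops, Dee, 7, 1981, Nova, 4), (22, ops, Dee, 7, 1986, Zephyr, 18), (22, ops, Dee, 7, 2013, Vega, 22), (22, ops, Dee, 7, 2013, Vega, 39), (22, ops, Dee, 7, 2021, Omega, 2), (22, ops, Dee, 7, 2021, Omega, 27), (27, mkt, Jo, 7, 1981, Nova, 4), (27, mkt, Jo, 7, 1986, Zephyr, 18), (27, mkt, Jo, 7, 2013, Vega, 22), (27, mkt, Jo, 7, 2013, Vega, 39), (27, mkt, Jo, 7, 2021, Omega, 2), (27, mkt, Jo, 7, 2021, Omega, 27), (29, p1, Jo, 7, 1981, Nova, 4), (29, p1, Jo, 7, 1986, Zephyr, 18), (29, p1, Jo, 7, 2013, Vega, 22), (29, p1, Jo, 7, 2013, Vega, 39), (29, p1, Jo, 7, 2021, Omega, 2), (29, p1, Jo, 7, 2021, Omega, 27), (32, mkt, Sam, 17, 2021, Vega, 2), (32, mkt, Sam, 17, 2021, Vega, 27), (35, eng, Zed, 17, 2021, Vega, 2), (35, eng, Zed, 17, 2021, Vega, 27), (9, mkt, Hal, 3, 2002, Delta, 22)}
Projecting to mid, aname, year, aid, genre: {(18, Dee, 1986, 22, ops), (18, Jo, 1986, 27, mkt), (18, Jo, 1986, 29, p1), (18, Wes, 1986, 13, x1), (2, Dee, 2021, 22, ops), (2, Jo, 2021, 27, mkt), (2, Jo, 2021, 29, p1), (2, Sam, 2021, 32, mkt), (2, Wes, 2021, 13, x1), (2, Zed, 2021, 35, eng), (22, Dee, 2013, 22, ops), (22, Hal, 2002, 9, mkt), (22, Jo, 2013, 27, mkt), (22, Jo, 2013, 29, p1), (22, Lee, 2002, 14, qa), (22, Wes, 2013, 13, x1), (27, Dee, 2021, 22, ops), (27, Jo, 2021, 27, mkt), (27, Jo, 2021, 29, p1), (27, Sam, 2021, 32, mkt), (27, Wes, 2021, 13, x1), (27, Zed, 2021, 35, eng), (39, Dee, 2013, 22, ops), (39, Jo, 2013, 27, mkt), (39, Jo, 2013, 29, p1), (39, Wes, 2013, 13, x1), (4, Dee, 1981, 22, ops), (4, Jo, 1981, 27, mkt), (4, Jo, 1981, 29, p1), (4, Wes, 1981, 13, x1)}
Selection aname != Zed: {(18, Dee, 1986, 22, ops), (18, Jo, 1986, 27, mkt), (18, Jo, 1986, 29, p1), (18, Wes, 1986, 13, x1), (2, Dee, 2021, 22, ops), (2, Jo, 2021, 27, mkt), (2, Jo, 2021, 29, p1), (2, Sam, 2021, 32, mkt), (2, Wes, 2021, 13, x1), (22, Dee, 2013, 22, ops), (22, Hal, 2002, 9, mkt), (22, Jo, 2013, 27, mkt), (22, Jo, 2013, 29, p1), (22, Lee, 2002, 14, qa), (22, Wes, 2013, 13, x1), (27, Dee, 2021, 22, ops), (27, Jo, 2021, 27, mkt), (27, Jo, 2021, 29, p1), (27, Sam, 2021, 32, mkt), (27, Wes, 2021, 13, x1), (39, Dee, 2013, 22, ops), (39, Jo, 2013, 27, mkt), (39, Jo, 2013, 29, p1), (39, Wes, 2013, 13, x1), (4, Dee, 1981, 22, ops), (4, Jo, 1981, 27, mkt), (4, Jo, 1981, 29, p1), (4, Wes, 1981, 13, x1)}
Projecting to aid, aname (21 duplicate(s) eliminated): {(13, Wes), (14, Lee), (22, Dee), (27, Jo), (29, Jo), (32, Sam), (9, Hal)}

{(13, Wes), (14, Lee), (22, Dee), (27, Jo), (29, Jo), (32, Sam), (9, Hal)}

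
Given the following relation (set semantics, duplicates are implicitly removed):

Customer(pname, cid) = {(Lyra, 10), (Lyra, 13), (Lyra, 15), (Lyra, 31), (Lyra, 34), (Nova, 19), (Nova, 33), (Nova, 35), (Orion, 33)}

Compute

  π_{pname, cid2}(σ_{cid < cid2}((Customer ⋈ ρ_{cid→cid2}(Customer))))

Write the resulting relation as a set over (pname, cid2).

ρ[cid→cid2]: schema becomes (pname, cid2); tuples unchanged.
Joining Customer and ρ_{cid→cid2}(Customer) on pname yields {(Lyra, 10, 10), (Lyra, 10, 13), (Lyra, 10, 15), (Lyra, 10, 31), (Lyra, 10, 34), (Lyra, 13, 10), (Lyra, 13, 13), (Lyra, 13, 15), (Lyra, 13, 31), (Lyra, 13, 34), (Lyra, 15, 10), (Lyra, 15, 13), (Lyra, 15, 15), (Lyra, 15, 31), (Lyra, 15, 34), (Lyra, 31, 10), (Lyra, 31, 13), (Lyra, 31, 15), (Lyra, 31, 31), (Lyra, 31, 34), (Lyra, 34, 10), (Lyra, 34, 13), (Lyra, 34, 15), (Lyra, 34, 31), (Lyra, 34, 34), (Nova, 19, 19), (Nova, 19, 33), (Nova, 19, 35), (Nova, 33, 19), (Nova, 33, 33), (Nova, 33, 35), (Nova, 35, 19), (Nova, 35, 33), (Nova, 35, 35), (Orion, 33, 33)}.
Filtering on cid < cid2 leaves {(Lyra, 10, 13), (Lyra, 10, 15), (Lyra, 10, 31), (Lyra, 10, 34), (Lyra, 13, 15), (Lyra, 13, 31), (Lyra, 13, 34), (Lyra, 15, 31), (Lyra, 15, 34), (Lyra, 31, 34), (Nova, 19, 33), (Nova, 19, 35), (Nova, 33, 35)}.
π[pname, cid2]: project onto (pname, cid2) (7 duplicate(s) eliminated) → {(Lyra, 13), (Lyra, 15), (Lyra, 31), (Lyra, 34), (Nova, 33), (Nova, 35)}

{(Lyra, 13), (Lyra, 15), (Lyra, 31), (Lyra, 34), (Nova, 33), (Nova, 35)}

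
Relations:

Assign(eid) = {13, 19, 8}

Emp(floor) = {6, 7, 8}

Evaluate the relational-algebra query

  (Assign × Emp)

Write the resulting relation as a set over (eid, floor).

{(13, 6), (13, 7), (13, 8), (19, 6), (19, 7), (19, 8), (8, 6), (8, 7), (8, 8)}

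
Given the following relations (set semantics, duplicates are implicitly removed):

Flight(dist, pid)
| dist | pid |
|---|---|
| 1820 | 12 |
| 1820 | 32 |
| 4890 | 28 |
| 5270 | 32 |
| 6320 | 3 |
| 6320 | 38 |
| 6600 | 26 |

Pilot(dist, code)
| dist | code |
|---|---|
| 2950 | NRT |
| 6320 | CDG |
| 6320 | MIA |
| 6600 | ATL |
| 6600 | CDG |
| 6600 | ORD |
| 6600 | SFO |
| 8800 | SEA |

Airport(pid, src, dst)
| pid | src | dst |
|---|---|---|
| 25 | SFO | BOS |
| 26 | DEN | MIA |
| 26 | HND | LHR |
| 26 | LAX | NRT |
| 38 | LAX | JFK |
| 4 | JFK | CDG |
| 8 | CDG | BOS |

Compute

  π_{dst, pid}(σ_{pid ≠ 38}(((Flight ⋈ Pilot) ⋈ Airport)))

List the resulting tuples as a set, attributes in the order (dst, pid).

Flight ⋈ Pilot (natural join on dist): {(6320, 3, CDG), (6320, 3, MIA), (6320, 38, CDG), (6320, 38, MIA), (6600, 26, ATL), (6600, 26, CDG), (6600, 26, ORD), (6600, 26, SFO)}
(Flight ⋈ Pilot) ⋈ Airport (natural join on pid): {(6320, 38, CDG, LAX, JFK), (6320, 38, MIA, LAX, JFK), (6600, 26, ATL, DEN, MIA), (6600, 26, ATL, HND, LHR), (6600, 26, ATL, LAX, NRT), (6600, 26, CDG, DEN, MIA), (6600, 26, CDG, HND, LHR), (6600, 26, CDG, LAX, NRT), (6600, 26, ORD, DEN, MIA), (6600, 26, ORD, HND, LHR), (6600, 26, ORD, LAX, NRT), (6600, 26, SFO, DEN, MIA), (6600, 26, SFO, HND, LHR), (6600, 26, SFO, LAX, NRT)}
Selection pid ≠ 38: {(6600, 26, ATL, DEN, MIA), (6600, 26, ATL, HND, LHR), (6600, 26, ATL, LAX, NRT), (6600, 26, CDG, DEN, MIA), (6600, 26, CDG, HND, LHR), (6600, 26, CDG, LAX, NRT), (6600, 26, ORD, DEN, MIA), (6600, 26, ORD, HND, LHR), (6600, 26, ORD, LAX, NRT), (6600, 26, SFO, DEN, MIA), (6600, 26, SFO, HND, LHR), (6600, 26, SFO, LAX, NRT)}
Projecting to dst, pid (9 duplicate(s) eliminated): {(LHR, 26), (MIA, 26), (NRT, 26)}

{(LHR, 26), (MIA, 26), (NRT, 26)}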